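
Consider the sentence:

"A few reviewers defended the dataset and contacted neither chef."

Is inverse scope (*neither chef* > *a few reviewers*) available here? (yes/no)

No

The DP *neither chef* is contained in one conjunct of the coordinate structure (*contacted neither chef*).
A quantifier cannot raise out of one conjunct of a coordination across the whole coordinate structure — the CSC applies to QR.
The inverse ordering *neither chef* > *a few reviewers* is therefore underivable.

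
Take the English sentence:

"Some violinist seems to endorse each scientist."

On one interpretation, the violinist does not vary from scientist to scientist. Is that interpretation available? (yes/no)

That reading corresponds to *some violinist* > *each scientist*.
Surface scope (*some violinist* > *each scientist*) is always derivable; islands only block QR, not in-situ interpretation.

Yes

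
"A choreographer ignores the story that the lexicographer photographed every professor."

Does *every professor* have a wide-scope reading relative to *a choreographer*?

No

*every professor* occurs within the complex NP *the story that the lexicographer photographed every professor*.
Since the clause is the complement of a nominal head, the CNPC blocks scope extraction.
Hence only narrow scope for *every professor* (under *a choreographer*) survives.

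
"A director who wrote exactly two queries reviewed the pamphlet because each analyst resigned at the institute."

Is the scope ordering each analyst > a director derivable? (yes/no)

*each analyst* occurs within the adjunct clause *because each analyst resigned at the institute*.
Adjunct clauses are scope islands: a quantifier inside an adjunct cannot raise into the matrix clause.
So the wide-scope reading for *each analyst* is blocked.

No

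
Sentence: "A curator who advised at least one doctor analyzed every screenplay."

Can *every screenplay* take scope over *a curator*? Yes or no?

The relative clause *who advised at least one doctor* modifies *a curator*, but *every screenplay* is not inside that relative clause — it is an argument of the matrix verb.
No island intervenes, so both surface and inverse scope are derivable.

Yes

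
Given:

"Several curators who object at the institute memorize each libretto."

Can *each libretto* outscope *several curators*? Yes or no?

The relative clause *who object at the institute* modifies *several curators*, but *each libretto* is not inside that relative clause — it is an argument of the matrix verb.
No island intervenes, so both surface and inverse scope are derivable.

Yes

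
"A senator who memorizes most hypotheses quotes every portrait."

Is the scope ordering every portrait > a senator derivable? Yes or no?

Yes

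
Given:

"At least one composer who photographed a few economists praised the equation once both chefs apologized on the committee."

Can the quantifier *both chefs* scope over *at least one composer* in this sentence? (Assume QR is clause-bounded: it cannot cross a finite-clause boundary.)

No

*both chefs* occurs within the adjunct clause *once both chefs apologized on the committee*.
Adjuncts are opaque for quantifier raising; a quantifier in an adjunct stays inside it.
So *both chefs* cannot raise to a position above *at least one composer*.
(Only the surface reading survives: one fixed composer with respect to all the relevant chefs.)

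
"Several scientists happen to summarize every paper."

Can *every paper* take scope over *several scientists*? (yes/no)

Yes

*every paper* is the object of the infinitival complement of a raising predicate; raising infinitives are transparent for QR, so the two DPs are in effect clausemates.
No island intervenes, so both surface and inverse scope are derivable.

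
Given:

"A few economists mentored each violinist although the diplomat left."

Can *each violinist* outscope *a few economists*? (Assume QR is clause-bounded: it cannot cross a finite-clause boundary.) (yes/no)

*each violinist* is a matrix argument; the adjunct is an island but the target quantifier is outside it.
QR within a single clause is free, so the lower quantifier may take scope over the higher one.
So *each violinist* > *a few economists* is among the available readings.

Yes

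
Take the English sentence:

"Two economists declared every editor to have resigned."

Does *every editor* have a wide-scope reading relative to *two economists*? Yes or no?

*every editor* is the subject of an ECM infinitive — the infinitival complement of an ECM verb is not a scope island, so *every editor* can raise into the matrix clause.
No island intervenes, so both surface and inverse scope are derivable.

Yes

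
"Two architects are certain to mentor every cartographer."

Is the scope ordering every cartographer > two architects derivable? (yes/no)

Yes

Raising constructions are monoclausal for scope purposes; *every cartographer* is not separated from *two architects* by any island.
Since no island is crossed, the inverse ordering is licensed alongside surface scope.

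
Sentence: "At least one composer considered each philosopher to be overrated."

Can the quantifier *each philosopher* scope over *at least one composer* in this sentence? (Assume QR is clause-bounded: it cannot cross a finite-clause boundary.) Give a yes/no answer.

Yes

*each philosopher* is an ECM subject; ECM complements are not islands, and the embedded quantifier may take matrix scope.
Since no island is crossed, the inverse ordering is licensed alongside surface scope.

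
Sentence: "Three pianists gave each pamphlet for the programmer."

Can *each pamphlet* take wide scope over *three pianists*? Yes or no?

Yes

*each pamphlet* is the matrix object and *three pianists* the matrix subject; the two are clausemates.
Since no island is crossed, the inverse ordering is licensed alongside surface scope.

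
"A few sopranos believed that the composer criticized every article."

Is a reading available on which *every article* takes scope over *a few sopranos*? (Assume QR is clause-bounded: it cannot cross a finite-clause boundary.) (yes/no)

*every article* sits inside the finite complement clause *that the composer criticized every article*.
QR is clause-bounded, so the finite complement is a scope island for the embedded quantifier.
Hence only narrow scope for *every article* (under *a few sopranos*) survives.

No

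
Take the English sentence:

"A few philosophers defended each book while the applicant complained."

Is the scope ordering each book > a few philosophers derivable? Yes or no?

Neither queried DP is inside the adjunct, so the adjunct-island constraint does not apply.
No island intervenes, so both surface and inverse scope are derivable.

Yes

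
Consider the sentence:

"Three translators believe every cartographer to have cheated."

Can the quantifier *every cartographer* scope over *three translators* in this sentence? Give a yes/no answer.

Yes

*every cartographer* is an ECM subject; ECM complements are not islands, and the embedded quantifier may take matrix scope.
Clause-internal QR can adjoin the lower DP above the subject, yielding the inverse reading.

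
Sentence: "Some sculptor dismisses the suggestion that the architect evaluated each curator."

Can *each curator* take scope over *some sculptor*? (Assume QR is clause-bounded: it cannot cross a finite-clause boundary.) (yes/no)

*each curator* sits inside the complex NP *the suggestion that the architect evaluated each curator*.
A that-clause complement to a noun is an island; QR cannot cross the NP boundary.
*each curator* is confined to the island and cannot take scope over *some sculptor*.

No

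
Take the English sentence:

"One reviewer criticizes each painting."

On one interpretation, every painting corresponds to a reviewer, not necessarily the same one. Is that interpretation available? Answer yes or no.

Yes

The paraphrase describes the scope ordering *each painting* > *one reviewer*.
*one reviewer* and *each painting* are co-arguments of the matrix verb, with nothing but a clause-internal boundary between them.
QR within a single clause is free, so the lower quantifier may take scope over the higher one.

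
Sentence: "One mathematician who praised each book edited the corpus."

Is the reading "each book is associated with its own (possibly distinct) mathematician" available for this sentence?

This is the *each book* > *one mathematician* reading.
Structurally, *each book* is inside the relative clause *who praised each book*.
A relative clause is a scope island — quantifier raising cannot cross its boundary.
Hence only narrow scope for *each book* (under *one mathematician*) survives.

No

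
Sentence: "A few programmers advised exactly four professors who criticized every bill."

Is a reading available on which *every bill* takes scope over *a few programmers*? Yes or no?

The target quantifier *every bill* is part of the relative clause *who criticized every bill* modifying *exactly four professors*.
Relative clauses block scope extraction: QR cannot target a position outside the modified NP.
There is no licit LF on which *every bill* c-commands *a few programmers*.

No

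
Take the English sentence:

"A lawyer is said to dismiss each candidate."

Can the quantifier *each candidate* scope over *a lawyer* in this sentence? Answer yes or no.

The matrix predicate is a raising verb, whose infinitival complement is not a scope island — *each candidate* can QR into the matrix clause.
QR within a single clause is free, so the lower quantifier may take scope over the higher one.

Yes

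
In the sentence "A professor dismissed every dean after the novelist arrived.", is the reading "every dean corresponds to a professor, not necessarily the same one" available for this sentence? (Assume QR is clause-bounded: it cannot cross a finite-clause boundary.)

This is the *every dean* > *a professor* reading.
*every dean* is a matrix argument; the adjunct is an island but the target quantifier is outside it.
No island intervenes, so both surface and inverse scope are derivable.

Yes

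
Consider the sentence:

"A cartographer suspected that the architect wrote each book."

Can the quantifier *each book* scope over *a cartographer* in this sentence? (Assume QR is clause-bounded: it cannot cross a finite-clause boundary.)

No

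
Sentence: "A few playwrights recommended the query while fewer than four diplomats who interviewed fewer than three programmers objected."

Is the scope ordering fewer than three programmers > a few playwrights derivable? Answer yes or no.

No

*fewer than three programmers* is embedded in the relative clause *who interviewed fewer than three programmers*, which is itself inside the adjunct *while fewer than four diplomats who interviewed fewer than three programmers objected*.
The quantifier would have to escape first the RC and then the adjunct — two independent island violations.
The inverse ordering *fewer than three programmers* > *a few playwrights* is therefore underivable.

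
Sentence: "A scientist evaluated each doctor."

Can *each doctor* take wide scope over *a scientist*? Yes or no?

Yes

*a scientist* and *each doctor* are co-arguments of the matrix verb, with nothing but a clause-internal boundary between them.
Since no island is crossed, the inverse ordering is licensed alongside surface scope.
Both orderings are possible: *a scientist* > *each doctor* and *each doctor* > *a scientist*.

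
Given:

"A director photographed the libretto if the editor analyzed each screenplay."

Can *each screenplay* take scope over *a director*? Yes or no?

No

The target quantifier *each screenplay* is part of the adjunct clause *if the editor analyzed each screenplay*.
Scope out of an adjunct clause is unavailable: QR respects the adjunct-island constraint.
Hence only narrow scope for *each screenplay* (under *a director*) survives.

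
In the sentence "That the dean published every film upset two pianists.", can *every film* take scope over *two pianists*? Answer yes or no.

No

*every film* is embedded in the sentential subject *that the dean published every film*.
Subjects — clausal subjects included — are islands for extraction, and QR is no exception.
So *every film* cannot raise to a position above *two pianists*.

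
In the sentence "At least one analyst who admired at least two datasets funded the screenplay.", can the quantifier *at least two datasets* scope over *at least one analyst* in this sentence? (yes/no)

No

The DP *at least two datasets* is contained in the relative clause *who admired at least two datasets*.
Quantifiers inside a relative clause are trapped there; the RC boundary blocks QR.
There is no licit LF on which *at least two datasets* c-commands *at least one analyst*.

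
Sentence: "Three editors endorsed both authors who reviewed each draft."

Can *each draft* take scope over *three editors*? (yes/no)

No

*each draft* is embedded in the relative clause *who reviewed each draft* modifying *both authors*.
Quantifiers inside a relative clause are trapped there; the RC boundary blocks QR.
So *each draft* cannot raise high enough to outscope *three editors*; only the surface ordering *three editors* > *each draft* is available.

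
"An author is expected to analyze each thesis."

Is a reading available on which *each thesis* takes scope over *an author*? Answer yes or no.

Infinitival complements of raising predicates do not block QR; *each thesis* and *an author* are effectively clausemates.
No island intervenes, so both surface and inverse scope are derivable.

Yes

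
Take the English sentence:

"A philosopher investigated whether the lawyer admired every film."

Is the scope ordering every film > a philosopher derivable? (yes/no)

The target quantifier *every film* is part of the embedded question *whether the lawyer admired every film*.
Embedded questions are wh-islands: a quantifier inside an indirect question cannot QR into the matrix clause.
Hence only narrow scope for *every film* (under *a philosopher*) survives.
(Only the surface reading survives: one fixed philosopher with respect to all the relevant films.)

No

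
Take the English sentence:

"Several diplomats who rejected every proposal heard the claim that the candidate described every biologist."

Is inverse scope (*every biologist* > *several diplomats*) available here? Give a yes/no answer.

No

The target quantifier *every biologist* is part of the complex NP *the claim that the candidate described every biologist*.
The complex NP is opaque for QR — the quantifier is frozen inside the noun's complement.
*every biologist* is confined to the island and cannot take scope over *several diplomats*.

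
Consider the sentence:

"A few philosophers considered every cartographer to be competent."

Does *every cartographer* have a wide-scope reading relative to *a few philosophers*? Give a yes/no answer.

*every cartographer* is the subject of an ECM infinitive — the infinitival complement of an ECM verb is not a scope island, so *every cartographer* can raise into the matrix clause.
Ordinary QR to a clause-peripheral position gives the wide-scope LF for the lower DP.

Yes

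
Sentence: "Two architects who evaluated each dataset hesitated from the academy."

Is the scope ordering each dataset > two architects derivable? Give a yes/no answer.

No

The target quantifier *each dataset* is part of the relative clause *who evaluated each dataset*.
The relative clause forms an island for QR, so the quantifier is confined to the head noun's restrictor.
So the wide-scope reading for *each dataset* is blocked.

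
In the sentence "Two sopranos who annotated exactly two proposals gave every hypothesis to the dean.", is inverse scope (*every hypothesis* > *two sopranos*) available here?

*every hypothesis* sits in the matrix clause, not in the relative clause on *two sopranos*.
Clause-internal QR can adjoin the lower DP above the subject, yielding the inverse reading.

Yes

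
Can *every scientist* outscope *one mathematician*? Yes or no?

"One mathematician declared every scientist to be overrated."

ECM infinitives lack a CP barrier, so *every scientist* can QR over the matrix subject *one mathematician*.
No island intervenes, so both surface and inverse scope are derivable.

Yes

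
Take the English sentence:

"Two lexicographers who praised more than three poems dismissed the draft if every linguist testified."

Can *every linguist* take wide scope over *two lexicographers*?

No

*every linguist* sits inside the adjunct clause *if every linguist testified*.
Adjunct clauses are scope islands: a quantifier inside an adjunct cannot raise into the matrix clause.
*every linguist* is confined to the island and cannot take scope over *two lexicographers*.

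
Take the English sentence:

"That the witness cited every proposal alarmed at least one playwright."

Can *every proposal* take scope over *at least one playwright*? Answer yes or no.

No

*every proposal* is embedded in the sentential subject *that the witness cited every proposal*.
Clausal subjects are scope islands; QR from inside the subject into the matrix is barred.
So the wide-scope reading for *every proposal* is blocked.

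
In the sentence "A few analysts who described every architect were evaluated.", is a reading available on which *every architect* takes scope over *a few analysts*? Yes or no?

No

*every architect* sits inside the relative clause *who described every architect*.
Quantifiers inside a relative clause are trapped there; the RC boundary blocks QR.
*every architect* > *a few analysts* would require crossing that boundary, which is illicit.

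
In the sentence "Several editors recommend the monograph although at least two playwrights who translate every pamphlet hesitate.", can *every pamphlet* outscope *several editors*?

No

Structurally, *every pamphlet* is inside the relative clause *who translate every pamphlet*, which is itself inside the adjunct *although at least two playwrights who translate every pamphlet hesitate*.
Nested islands: the RC island is itself inside an adjunct island, so wide scope is doubly excluded.
So the wide-scope reading for *every pamphlet* is blocked.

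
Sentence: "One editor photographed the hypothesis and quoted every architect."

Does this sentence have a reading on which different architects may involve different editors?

The described interpretation is the *every architect* > *one editor* scoping.
*every architect* is embedded in one conjunct of the coordinate structure (*quoted every architect*).
Asymmetric QR out of one conjunct violates the Coordinate Structure Constraint.
*every architect* is confined to the island and cannot take scope over *one editor*.
(Only the surface reading survives: one fixed editor with respect to all the relevant architects.)

No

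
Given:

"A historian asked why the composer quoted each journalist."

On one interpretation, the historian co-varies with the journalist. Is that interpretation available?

The paraphrase describes the scope ordering *each journalist* > *a historian*.
*each journalist* is embedded in the embedded question *why the composer quoted each journalist*.
QR across an interrogative CP boundary is ruled out as a wh-island violation.
*each journalist* is confined to the island and cannot take scope over *a historian*.

No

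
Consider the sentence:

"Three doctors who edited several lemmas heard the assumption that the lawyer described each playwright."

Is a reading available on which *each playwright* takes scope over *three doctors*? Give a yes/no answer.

No

*each playwright* sits inside the complex NP *the assumption that the lawyer described each playwright*.
The Complex NP Constraint bars QR out of the complement clause of a noun.
There is no licit LF on which *each playwright* c-commands *three doctors*.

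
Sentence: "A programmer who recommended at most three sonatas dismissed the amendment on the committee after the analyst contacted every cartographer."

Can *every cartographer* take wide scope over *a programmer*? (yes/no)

No

The DP *every cartographer* is contained in the adjunct clause *after the analyst contacted every cartographer*.
Scope out of an adjunct clause is unavailable: QR respects the adjunct-island constraint.
*every cartographer* > *a programmer* would require crossing that boundary, which is illicit.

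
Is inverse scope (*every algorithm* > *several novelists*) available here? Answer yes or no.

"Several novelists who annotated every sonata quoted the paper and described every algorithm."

The target quantifier *every algorithm* is part of one conjunct of the coordinate structure (*described every algorithm*).
Asymmetric QR out of one conjunct violates the Coordinate Structure Constraint.
So the wide-scope reading for *every algorithm* is blocked.

No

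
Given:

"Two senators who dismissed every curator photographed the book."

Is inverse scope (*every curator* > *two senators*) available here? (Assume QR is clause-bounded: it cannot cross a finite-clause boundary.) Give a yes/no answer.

*every curator* is embedded in the relative clause *who dismissed every curator*.
Relative clauses block scope extraction: QR cannot target a position outside the modified NP.
So *every curator* cannot raise to a position above *two senators*.

No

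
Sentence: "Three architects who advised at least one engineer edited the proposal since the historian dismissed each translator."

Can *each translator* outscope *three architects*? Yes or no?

*each translator* sits inside the adjunct clause *since the historian dismissed each translator*.
Adverbial clauses are not L-marked, so they are barriers for QR — the quantifier cannot escape the adjunct.
The inverse ordering *each translator* > *three architects* is therefore underivable.

No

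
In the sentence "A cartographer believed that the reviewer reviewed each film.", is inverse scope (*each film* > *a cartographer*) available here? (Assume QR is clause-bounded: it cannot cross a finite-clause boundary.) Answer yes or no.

No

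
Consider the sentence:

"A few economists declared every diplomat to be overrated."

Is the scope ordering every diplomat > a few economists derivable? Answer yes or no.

This is an ECM construction: *every diplomat* is the infinitival subject, Case-marked by the matrix verb, and the infinitive is transparent for QR.
No island intervenes, so both surface and inverse scope are derivable.

Yes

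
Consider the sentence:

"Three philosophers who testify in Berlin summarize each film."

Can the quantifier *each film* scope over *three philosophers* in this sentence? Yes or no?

The relative clause *who testify in Berlin* modifies *three philosophers*, but *each film* is not inside that relative clause — it is an argument of the matrix verb.
Since no island is crossed, the inverse ordering is licensed alongside surface scope.
Both orderings are possible: *three philosophers* > *each film* and *each film* > *three philosophers*.

Yes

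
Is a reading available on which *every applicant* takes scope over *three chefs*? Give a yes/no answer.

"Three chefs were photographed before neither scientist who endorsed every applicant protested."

*every applicant* sits inside the relative clause *who endorsed every applicant*, which is itself inside the adjunct *before neither scientist who endorsed every applicant protested*.
Even if one barrier were somehow void, the other would still block QR.
Hence only narrow scope for *every applicant* (under *three chefs*) survives.

No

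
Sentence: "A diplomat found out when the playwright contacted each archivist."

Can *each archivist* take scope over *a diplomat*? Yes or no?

No

*each archivist* sits inside the embedded question *when the playwright contacted each archivist*.
Embedded wh-clauses are opaque for QR, so the quantifier stays inside the question.
So the wide-scope reading for *each archivist* is blocked.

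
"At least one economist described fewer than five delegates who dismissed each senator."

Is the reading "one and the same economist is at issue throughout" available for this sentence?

Yes

The paraphrase describes the scope ordering *at least one economist* > *each senator*.
That is the surface-scope ordering, which is always one of the available readings — island constraints only ever restrict inverse scope.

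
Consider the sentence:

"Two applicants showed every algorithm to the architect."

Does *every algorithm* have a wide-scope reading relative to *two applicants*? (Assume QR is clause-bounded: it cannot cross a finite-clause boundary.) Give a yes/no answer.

Yes

Both DPs are arguments of the same predicate; there is no clause or island boundary between them.
Since no island is crossed, the inverse ordering is licensed alongside surface scope.
Both orderings are possible: *two applicants* > *every algorithm* and *every algorithm* > *two applicants*.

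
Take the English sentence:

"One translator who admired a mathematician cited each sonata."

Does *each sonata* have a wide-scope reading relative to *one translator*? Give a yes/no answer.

Although the sentence contains a relative clause (*who admired a mathematician*), *each sonata* is outside it, in the matrix VP.
QR within a single clause is free, so the lower quantifier may take scope over the higher one.

Yes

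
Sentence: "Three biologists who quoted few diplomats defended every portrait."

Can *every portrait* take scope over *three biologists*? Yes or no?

The RC *who quoted few diplomats* is an island, but *every portrait* is not inside it — it is the matrix object, a clausemate of *three biologists*.
No island intervenes, so both surface and inverse scope are derivable.
Both orderings are possible: *three biologists* > *every portrait* and *every portrait* > *three biologists*.

Yes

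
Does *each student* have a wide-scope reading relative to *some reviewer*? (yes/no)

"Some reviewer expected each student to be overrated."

Yes

This is an ECM construction: *each student* is the infinitival subject, Case-marked by the matrix verb, and the infinitive is transparent for QR.
QR within a single clause is free, so the lower quantifier may take scope over the higher one.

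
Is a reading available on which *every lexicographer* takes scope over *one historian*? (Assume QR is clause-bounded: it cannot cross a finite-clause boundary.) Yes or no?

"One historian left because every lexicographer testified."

No

The target quantifier *every lexicographer* is part of the adjunct clause *because every lexicographer testified*.
Adverbial clauses are not L-marked, so they are barriers for QR — the quantifier cannot escape the adjunct.
Hence only narrow scope for *every lexicographer* (under *one historian*) survives.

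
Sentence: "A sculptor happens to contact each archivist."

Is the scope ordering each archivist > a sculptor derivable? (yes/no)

Yes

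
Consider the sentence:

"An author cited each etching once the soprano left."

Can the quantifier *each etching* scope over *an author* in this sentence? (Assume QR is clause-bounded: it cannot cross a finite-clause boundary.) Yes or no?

Yes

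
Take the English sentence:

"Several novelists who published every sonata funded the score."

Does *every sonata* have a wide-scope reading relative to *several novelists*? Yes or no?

*every sonata* sits inside the relative clause *who published every sonata*.
A relative clause is a scope island — quantifier raising cannot cross its boundary.
*every sonata* > *several novelists* would require crossing that boundary, which is illicit.

No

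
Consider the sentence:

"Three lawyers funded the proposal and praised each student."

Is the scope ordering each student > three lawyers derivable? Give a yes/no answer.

No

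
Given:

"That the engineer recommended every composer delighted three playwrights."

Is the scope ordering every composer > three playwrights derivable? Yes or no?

Structurally, *every composer* is inside the sentential subject *that the engineer recommended every composer*.
Subjects — clausal subjects included — are islands for extraction, and QR is no exception.
The ordering *every composer* > *three playwrights* is therefore underivable.

No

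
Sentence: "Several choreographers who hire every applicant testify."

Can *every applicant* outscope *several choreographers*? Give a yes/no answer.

The target quantifier *every applicant* is part of the relative clause *who hire every applicant*.
The relative clause forms an island for QR, so the quantifier is confined to the head noun's restrictor.
*every applicant* is confined to the island and cannot take scope over *several choreographers*.

No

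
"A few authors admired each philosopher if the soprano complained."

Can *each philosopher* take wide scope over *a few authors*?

Although there is an adjunct clause, *each philosopher* is in the main clause, not inside the adjunct.
Since no island is crossed, the inverse ordering is licensed alongside surface scope.
The sentence is scopally ambiguous between *a few authors* > *each philosopher* and *each philosopher* > *a few authors*.

Yes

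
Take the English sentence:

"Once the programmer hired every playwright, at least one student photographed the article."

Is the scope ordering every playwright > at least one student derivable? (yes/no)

No

Structurally, *every playwright* is inside the adjunct clause *once the programmer hired every playwright*.
Adjuncts are opaque for quantifier raising; a quantifier in an adjunct stays inside it.
*every playwright* is confined to the island and cannot take scope over *at least one student*.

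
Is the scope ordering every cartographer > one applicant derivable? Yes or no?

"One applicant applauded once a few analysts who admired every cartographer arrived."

No

*every cartographer* sits inside the relative clause *who admired every cartographer*, which is itself inside the adjunct *once a few analysts who admired every cartographer arrived*.
Both the relative clause and the enclosing adjunct are scope islands; QR cannot cross either.
So the wide-scope reading for *every cartographer* is blocked.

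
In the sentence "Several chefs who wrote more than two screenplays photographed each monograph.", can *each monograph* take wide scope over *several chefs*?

Yes

The RC *who wrote more than two screenplays* is an island, but *each monograph* is not inside it — it is the matrix object, a clausemate of *several chefs*.
With no island boundary between them, the object can take inverse scope over the subject via ordinary QR within the clause.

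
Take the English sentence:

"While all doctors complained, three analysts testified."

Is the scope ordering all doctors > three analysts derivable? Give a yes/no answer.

*all doctors* is embedded in the adjunct clause *while all doctors complained*.
Adjunct clauses are scope islands: a quantifier inside an adjunct cannot raise into the matrix clause.
The ordering *all doctors* > *three analysts* is therefore underivable.

No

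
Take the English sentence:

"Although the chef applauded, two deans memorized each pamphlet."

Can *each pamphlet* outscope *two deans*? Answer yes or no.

Yes

The adjunct island is irrelevant here — *each pamphlet* and *two deans* are both in the matrix clause.
Clause-internal QR can adjoin the lower DP above the subject, yielding the inverse reading.
Both orderings are possible: *two deans* > *each pamphlet* and *each pamphlet* > *two deans*.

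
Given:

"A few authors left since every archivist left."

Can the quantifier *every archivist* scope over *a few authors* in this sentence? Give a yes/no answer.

Structurally, *every archivist* is inside the adjunct clause *since every archivist left*.
Adjunct clauses are scope islands: a quantifier inside an adjunct cannot raise into the matrix clause.
So *every archivist* cannot raise high enough to outscope *a few authors*; only the surface ordering *a few authors* > *every archivist* is available.

No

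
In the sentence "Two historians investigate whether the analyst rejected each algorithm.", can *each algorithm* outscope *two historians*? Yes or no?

No

*each algorithm* sits inside the embedded question *whether the analyst rejected each algorithm*.
QR across an interrogative CP boundary is ruled out as a wh-island violation.
So *each algorithm* cannot raise to a position above *two historians*.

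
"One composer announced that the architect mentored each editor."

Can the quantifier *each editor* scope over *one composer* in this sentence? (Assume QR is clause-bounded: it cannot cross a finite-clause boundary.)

Structurally, *each editor* is inside the finite complement clause *that the architect mentored each editor*.
Given the clause-boundedness assumption, QR cannot cross the finite CP into the matrix.
So the wide-scope reading for *each editor* is blocked.

No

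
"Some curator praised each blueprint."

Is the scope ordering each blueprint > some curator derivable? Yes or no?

Yes

*some curator* and *each blueprint* are co-arguments of the matrix verb, with nothing but a clause-internal boundary between them.
With no island boundary between them, the object can take inverse scope over the subject via ordinary QR within the clause.
Both orderings are possible: *some curator* > *each blueprint* and *each blueprint* > *some curator*.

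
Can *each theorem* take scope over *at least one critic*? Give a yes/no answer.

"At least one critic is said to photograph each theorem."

Raising constructions are monoclausal for scope purposes; *each theorem* is not separated from *at least one critic* by any island.
Since no island is crossed, the inverse ordering is licensed alongside surface scope.

Yes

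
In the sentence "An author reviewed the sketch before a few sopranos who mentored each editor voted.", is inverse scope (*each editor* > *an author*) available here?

Structurally, *each editor* is inside the relative clause *who mentored each editor*, which is itself inside the adjunct *before a few sopranos who mentored each editor voted*.
The quantifier would have to escape first the RC and then the adjunct — two independent island violations.
So the wide-scope reading for *each editor* is blocked.

No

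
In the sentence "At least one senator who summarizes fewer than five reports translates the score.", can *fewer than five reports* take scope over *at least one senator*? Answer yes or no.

No

Structurally, *fewer than five reports* is inside the relative clause *who summarizes fewer than five reports*.
Relative clauses are scope islands: a quantifier cannot QR out of a relative clause to take scope in the matrix clause.
So the wide-scope reading for *fewer than five reports* is blocked.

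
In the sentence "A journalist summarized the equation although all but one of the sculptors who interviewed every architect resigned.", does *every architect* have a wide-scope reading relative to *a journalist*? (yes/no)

*every architect* sits inside the relative clause *who interviewed every architect*, which is itself inside the adjunct *although all but one of the sculptors who interviewed every architect resigned*.
The quantifier would have to escape first the RC and then the adjunct — two independent island violations.
There is no licit LF on which *every architect* c-commands *a journalist*.

No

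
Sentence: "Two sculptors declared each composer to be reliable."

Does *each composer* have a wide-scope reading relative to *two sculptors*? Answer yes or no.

ECM infinitives lack a CP barrier, so *each composer* can QR over the matrix subject *two sculptors*.
QR within a single clause is free, so the lower quantifier may take scope over the higher one.
So *each composer* > *two sculptors* is among the available readings.

Yes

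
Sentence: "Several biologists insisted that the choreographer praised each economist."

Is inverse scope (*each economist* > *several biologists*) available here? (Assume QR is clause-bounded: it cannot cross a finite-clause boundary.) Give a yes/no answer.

No

*each economist* is embedded in the finite complement clause *that the choreographer praised each economist*.
QR is clause-bounded, so the finite complement is a scope island for the embedded quantifier.
Hence only narrow scope for *each economist* (under *several biologists*) survives.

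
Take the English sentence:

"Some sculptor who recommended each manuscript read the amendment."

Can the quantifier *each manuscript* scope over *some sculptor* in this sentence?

No

*each manuscript* is embedded in the relative clause *who recommended each manuscript*.
QR out of a relative clause is ruled out by the relative-clause island constraint.
So *each manuscript* cannot raise to a position above *some sculptor*.
(Only the surface reading survives: one fixed sculptor with respect to all the relevant manuscripts.)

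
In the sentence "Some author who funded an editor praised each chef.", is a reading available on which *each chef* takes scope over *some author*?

Yes

The RC *who funded an editor* is an island, but *each chef* is not inside it — it is the matrix object, a clausemate of *some author*.
Ordinary QR to a clause-peripheral position gives the wide-scope LF for the lower DP.
Both orderings are possible: *some author* > *each chef* and *each chef* > *some author*.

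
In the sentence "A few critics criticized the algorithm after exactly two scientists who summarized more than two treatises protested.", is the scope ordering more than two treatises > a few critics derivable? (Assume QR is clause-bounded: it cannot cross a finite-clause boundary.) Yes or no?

*more than two treatises* occurs within the relative clause *who summarized more than two treatises*, which is itself inside the adjunct *after exactly two scientists who summarized more than two treatises protested*.
Nested islands: the RC island is itself inside an adjunct island, so wide scope is doubly excluded.
The inverse ordering *more than two treatises* > *a few critics* is therefore underivable.

No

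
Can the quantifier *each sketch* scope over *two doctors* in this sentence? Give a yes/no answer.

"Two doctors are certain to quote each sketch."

Yes

The matrix predicate is a raising verb, whose infinitival complement is not a scope island — *each sketch* can QR into the matrix clause.
No island intervenes, so both surface and inverse scope are derivable.
So *each sketch* > *two doctors* is among the available readings.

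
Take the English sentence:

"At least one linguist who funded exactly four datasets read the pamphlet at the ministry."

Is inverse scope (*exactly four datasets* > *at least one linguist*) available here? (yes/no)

The target quantifier *exactly four datasets* is part of the relative clause *who funded exactly four datasets*.
Quantifiers inside a relative clause are trapped there; the RC boundary blocks QR.
So *exactly four datasets* cannot raise high enough to outscope *at least one linguist*; only the surface ordering *at least one linguist* > *exactly four datasets* is available.

No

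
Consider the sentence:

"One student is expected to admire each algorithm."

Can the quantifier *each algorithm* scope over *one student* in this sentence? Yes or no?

Infinitival complements of raising predicates do not block QR; *each algorithm* and *one student* are effectively clausemates.
Clause-internal QR can adjoin the lower DP above the subject, yielding the inverse reading.

Yes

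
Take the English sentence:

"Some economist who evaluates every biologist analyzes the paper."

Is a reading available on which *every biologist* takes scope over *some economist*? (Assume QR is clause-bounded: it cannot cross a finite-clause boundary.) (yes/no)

The target quantifier *every biologist* is part of the relative clause *who evaluates every biologist*.
The relative clause forms an island for QR, so the quantifier is confined to the head noun's restrictor.
There is no licit LF on which *every biologist* c-commands *some economist*.

No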